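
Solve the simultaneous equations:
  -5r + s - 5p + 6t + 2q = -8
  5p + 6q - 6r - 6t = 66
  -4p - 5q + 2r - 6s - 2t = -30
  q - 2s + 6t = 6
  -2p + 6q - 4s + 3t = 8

p = 6, q = 2, r = -4, s = -2, t = 0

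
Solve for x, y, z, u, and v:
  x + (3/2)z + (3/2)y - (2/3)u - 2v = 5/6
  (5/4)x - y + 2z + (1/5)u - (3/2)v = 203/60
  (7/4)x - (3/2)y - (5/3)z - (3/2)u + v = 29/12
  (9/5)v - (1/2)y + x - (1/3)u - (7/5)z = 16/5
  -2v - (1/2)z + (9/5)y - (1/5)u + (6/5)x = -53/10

Row-reduce the augmented matrix:
R2 ← R2 − 5/4·R1.
R3 ← R3 − 7/4·R1.
R4 ← R4 − 1·R1.
R5 ← R5 − 6/5·R1.
R2 ← R2 / (-23/8).
R1 ← R1 − 3/2·R2.
R3 ← R3 + 33/8·R2.
R4 ← R4 + 2·R2.
R3 ← R3 / (-617/138).
R1 ← R1 − 36/23·R3.
R2 ← R2 + 1/23·R3.
R4 ← R4 + 687/230·R3.
R5 ← R5 + 23/10·R3.
R4 ← R4 / (76601/92550).
R1 ← R1 + 7064/9255·R4.
R2 ← R2 + 3163/9255·R4.
R3 ← R3 − 1253/3085·R4.
R5 ← R5 − 47329/30850·R4.
R5 ← R5 / (-1200821/383005).
R1 ← R1 − 43598/76601·R5.
R2 ← R2 − 4492/76601·R5.
R3 ← R3 + 13176/10943·R5.
R4 ← R4 − 97785/76601·R5.
Reading off the reduced rows gives x = 5/3, y = 0, z = 3, u = -1, v = 3.

x = 5/3, y = 0, z = 3, u = -1, v = 3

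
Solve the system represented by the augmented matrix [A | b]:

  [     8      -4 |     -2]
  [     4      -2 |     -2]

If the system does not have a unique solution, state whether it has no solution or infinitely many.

Row-reduce:
R1 ← R1 / (8).
R2 ← R2 − 4·R1.
Row 2 reduces to 0 = -1, a contradiction. The system is inconsistent.

no solution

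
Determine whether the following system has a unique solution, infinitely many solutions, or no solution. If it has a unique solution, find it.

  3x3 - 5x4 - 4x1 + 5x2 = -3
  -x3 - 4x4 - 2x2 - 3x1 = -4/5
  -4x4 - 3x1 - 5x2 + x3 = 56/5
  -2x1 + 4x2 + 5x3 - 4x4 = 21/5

Row-reduce the augmented matrix:
R1 ← R1 / (-4).
R2 ← R2 + 3·R1.
R3 ← R3 + 3·R1.
R4 ← R4 + 2·R1.
R2 ← R2 / (-23/4).
R1 ← R1 + 5/4·R2.
R3 ← R3 + 35/4·R2.
R4 ← R4 − 3/2·R2.
R3 ← R3 / (85/23).
R1 ← R1 + 1/23·R3.
R2 ← R2 − 13/23·R3.
R4 ← R4 − 61/23·R3.
R4 ← R4 / (-141/85).
R1 ← R1 − 111/85·R4.
R2 ← R2 − 2/85·R4.
R3 ← R3 − 3/85·R4.
Reading off the reduced rows gives x1 = -1, x2 = -2, x3 = 3, x4 = 6/5.

x1 = -1, x2 = -2, x3 = 3, x4 = 6/5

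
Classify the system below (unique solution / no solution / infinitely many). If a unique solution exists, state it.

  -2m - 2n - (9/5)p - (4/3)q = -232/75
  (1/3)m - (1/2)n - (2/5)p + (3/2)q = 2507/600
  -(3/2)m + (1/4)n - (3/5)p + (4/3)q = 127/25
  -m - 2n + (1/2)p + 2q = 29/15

Row-reduce the augmented matrix:
R1 ← R1 / (-2).
R2 ← R2 − 1/3·R1.
R3 ← R3 + 3/2·R1.
R4 ← R4 + 1·R1.
R2 ← R2 / (-5/6).
R1 ← R1 − 1·R2.
R3 ← R3 − 7/4·R2.
R4 ← R4 + 1·R2.
R3 ← R3 / (-18/25).
R1 ← R1 − 3/50·R3.
R2 ← R2 − 21/25·R3.
R4 ← R4 − 56/25·R3.
R4 ← R4 / (452/27).
R1 ← R1 − 377/144·R4.
R2 ← R2 − 311/72·R4.
R3 ← R3 + 1505/216·R4.
Reading off the reduced rows gives m = 0, n = 4/3, p = -9/5, q = 11/4.

m = 0, n = 4/3, p = -9/5, q = 11/4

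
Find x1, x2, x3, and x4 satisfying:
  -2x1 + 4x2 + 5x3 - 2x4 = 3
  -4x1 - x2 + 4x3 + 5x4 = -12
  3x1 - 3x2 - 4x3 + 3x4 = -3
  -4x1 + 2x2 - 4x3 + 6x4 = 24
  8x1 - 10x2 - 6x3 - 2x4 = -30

x1 = -1, x2 = 4, x3 = -3, x4 = 0

Row-reduce the augmented matrix:
R1 ← R1 / (-2).
R2 ← R2 + 4·R1.
R3 ← R3 − 3·R1.
R4 ← R4 + 4·R1.
R5 ← R5 − 8·R1.
R2 ← R2 / (-9).
R1 ← R1 + 2·R2.
R3 ← R3 − 3·R2.
R4 ← R4 + 6·R2.
R5 ← R5 − 6·R2.
R3 ← R3 / (3/2).
R1 ← R1 + 7/6·R3.
R2 ← R2 − 2/3·R3.
R4 ← R4 + 10·R3.
R5 ← R5 − 10·R3.
R4 ← R4 / (24).
R1 ← R1 − 4/3·R4.
R2 ← R2 + 7/3·R4.
R3 ← R3 − 2·R4.
R5 ← R5 + 24·R4.
R5 reduces to 0 = 0, so the extra equation is consistent.
Reading off the reduced rows gives x1 = -1, x2 = 4, x3 = -3, x4 = 0.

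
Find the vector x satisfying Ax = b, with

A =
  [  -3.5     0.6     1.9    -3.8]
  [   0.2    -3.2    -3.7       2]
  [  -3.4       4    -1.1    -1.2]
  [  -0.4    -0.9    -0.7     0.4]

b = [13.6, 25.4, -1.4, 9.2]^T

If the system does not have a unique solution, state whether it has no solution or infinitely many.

x_1 = -6, x_2 = -6, x_3 = -2, x_4 = 0

Row-reduce the augmented matrix:
R1 ← R1 / (-7/2).
R2 ← R2 − 1/5·R1.
R3 ← R3 + 17/5·R1.
R4 ← R4 + 2/5·R1.
R2 ← R2 / (-554/175).
R1 ← R1 + 6/35·R2.
R3 ← R3 − 598/175·R2.
R4 ← R4 + 339/350·R2.
R3 ← R3 / (-9449/1385).
R1 ← R1 + 193/554·R3.
R2 ← R2 − 1257/1108·R3.
R4 ← R4 − 2013/11080·R3.
R4 ← R4 / (3491/8590).
R1 ← R1 − 656/859·R4.
R2 ← R2 − 147/859·R4.
R3 ← R3 + 556/859·R4.
Reading off the reduced rows gives x_1 = -6, x_2 = -6, x_3 = -2, x_4 = 0.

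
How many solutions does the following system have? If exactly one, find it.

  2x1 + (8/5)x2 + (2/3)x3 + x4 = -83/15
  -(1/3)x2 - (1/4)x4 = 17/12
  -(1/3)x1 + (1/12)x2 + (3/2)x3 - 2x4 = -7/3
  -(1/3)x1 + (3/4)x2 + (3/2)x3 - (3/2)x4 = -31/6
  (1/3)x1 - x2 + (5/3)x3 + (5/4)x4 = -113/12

Row-reduce the augmented matrix:
R1 ← R1 / (2).
R3 ← R3 + 1/3·R1.
R4 ← R4 + 1/3·R1.
R5 ← R5 − 1/3·R1.
R2 ← R2 / (-1/3).
R1 ← R1 − 4/5·R2.
R3 ← R3 − 7/20·R2.
R4 ← R4 − 61/60·R2.
R5 ← R5 + 19/15·R2.
R3 ← R3 / (29/18).
R1 ← R1 − 1/3·R3.
R4 ← R4 − 29/18·R3.
R5 ← R5 − 14/9·R3.
Swap R4 and R5.
R4 ← R4 / (2353/580).
R1 ← R1 − 387/1160·R4.
R2 ← R2 − 3/4·R4.
R3 ← R3 + 1509/1160·R4.
R5 reduces to 0 = 0, so the extra equation is consistent.
Reading off the reduced rows gives x1 = 2, x2 = -2, x3 = -5, x4 = -3.

x1 = 2, x2 = -2, x3 = -5, x4 = -3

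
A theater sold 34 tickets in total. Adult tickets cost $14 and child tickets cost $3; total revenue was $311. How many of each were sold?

adult tickets: 19, child tickets: 15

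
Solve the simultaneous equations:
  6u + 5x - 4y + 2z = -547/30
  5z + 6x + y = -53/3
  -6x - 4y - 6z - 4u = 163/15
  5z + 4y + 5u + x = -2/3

x = -3/2, y = 7/3, z = -11/5, u = 1/2

Row-reduce the augmented matrix:
R1 ← R1 / (5).
R2 ← R2 − 6·R1.
R3 ← R3 + 6·R1.
R4 ← R4 − 1·R1.
R2 ← R2 / (29/5).
R1 ← R1 + 4/5·R2.
R3 ← R3 + 44/5·R2.
R4 ← R4 − 24/5·R2.
R3 ← R3 / (10/29).
R1 ← R1 − 22/29·R3.
R2 ← R2 − 13/29·R3.
R4 ← R4 − 71/29·R3.
R4 ← R4 / (323/5).
R1 ← R1 − 86/5·R4.
R2 ← R2 − 44/5·R4.
R3 ← R3 + 112/5·R4.
Reading off the reduced rows gives x = -3/2, y = 7/3, z = -11/5, u = 1/2.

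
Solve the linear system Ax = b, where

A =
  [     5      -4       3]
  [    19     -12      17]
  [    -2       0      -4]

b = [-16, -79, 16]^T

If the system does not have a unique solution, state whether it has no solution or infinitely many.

no solution

Row-reduce:
R1 ← R1 / (5).
R2 ← R2 − 19·R1.
R3 ← R3 + 2·R1.
R2 ← R2 / (16/5).
R1 ← R1 + 4/5·R2.
R3 ← R3 + 8/5·R2.
Row 3 reduces to 0 = 1/2, a contradiction. The system is inconsistent.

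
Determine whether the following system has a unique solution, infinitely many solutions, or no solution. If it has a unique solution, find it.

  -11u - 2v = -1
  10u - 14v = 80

u = 1, v = -5

Row-reduce the augmented matrix:
R1 ← R1 / (-11).
R2 ← R2 − 10·R1.
R2 ← R2 / (-174/11).
R1 ← R1 − 2/11·R2.
Reading off the reduced rows gives u = 1, v = -5.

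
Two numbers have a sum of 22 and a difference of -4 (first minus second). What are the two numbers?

Let x = first number, y = second number.
  x + y = 22
  x - y = -4
Row-reduce the augmented matrix:
R2 ← R2 − 1·R1.
R2 ← R2 / (-2).
R1 ← R1 − 1·R2.
Reading off the reduced rows gives x = 9, y = 13.

first number: 9, second number: 13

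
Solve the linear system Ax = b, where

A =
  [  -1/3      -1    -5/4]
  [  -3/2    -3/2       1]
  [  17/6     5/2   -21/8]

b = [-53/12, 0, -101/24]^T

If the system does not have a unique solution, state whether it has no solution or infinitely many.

no solution

Row-reduce:
R1 ← R1 / (-1/3).
R2 ← R2 + 3/2·R1.
R3 ← R3 − 17/6·R1.
R2 ← R2 / (3).
R1 ← R1 − 3·R2.
R3 ← R3 + 6·R2.
Row 3 reduces to 0 = -2, a contradiction. The system is inconsistent.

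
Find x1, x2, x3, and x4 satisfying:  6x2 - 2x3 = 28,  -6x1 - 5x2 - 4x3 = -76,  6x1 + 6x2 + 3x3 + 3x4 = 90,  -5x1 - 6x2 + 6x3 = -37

x1 = 5, x2 = 6, x3 = 4, x4 = 4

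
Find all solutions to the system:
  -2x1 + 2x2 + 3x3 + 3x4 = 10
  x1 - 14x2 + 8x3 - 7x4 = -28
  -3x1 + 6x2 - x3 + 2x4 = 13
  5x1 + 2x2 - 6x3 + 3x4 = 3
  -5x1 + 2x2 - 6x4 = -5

no solution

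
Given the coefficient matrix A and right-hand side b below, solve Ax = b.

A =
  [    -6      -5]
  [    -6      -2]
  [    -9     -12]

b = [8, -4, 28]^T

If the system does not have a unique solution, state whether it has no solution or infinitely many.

no solution

Row-reduce:
R1 ← R1 / (-6).
R2 ← R2 + 6·R1.
R3 ← R3 + 9·R1.
R2 ← R2 / (3).
R1 ← R1 − 5/6·R2.
R3 ← R3 + 9/2·R2.
Row 3 reduces to 0 = -2, a contradiction. The system is inconsistent.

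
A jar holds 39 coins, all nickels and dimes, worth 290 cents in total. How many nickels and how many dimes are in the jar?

nickels: 20, dimes: 19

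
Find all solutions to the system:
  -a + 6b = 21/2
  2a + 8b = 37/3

a = -1/2, b = 5/3

Row-reduce the augmented matrix:
R1 ← R1 / (-1).
R2 ← R2 − 2·R1.
R2 ← R2 / (20).
R1 ← R1 + 6·R2.
Reading off the reduced rows gives a = -1/2, b = 5/3.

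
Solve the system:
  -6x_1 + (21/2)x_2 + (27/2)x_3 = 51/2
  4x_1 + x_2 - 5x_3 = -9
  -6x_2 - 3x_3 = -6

infinitely many solutions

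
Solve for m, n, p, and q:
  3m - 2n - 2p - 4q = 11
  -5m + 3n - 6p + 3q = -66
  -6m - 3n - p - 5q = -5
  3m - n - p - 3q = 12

m = 3, n = -3, p = 6, q = -2

Row-reduce the augmented matrix:
R1 ← R1 / (3).
R2 ← R2 + 5·R1.
R3 ← R3 + 6·R1.
R4 ← R4 − 3·R1.
R2 ← R2 / (-1/3).
R1 ← R1 + 2/3·R2.
R3 ← R3 + 7·R2.
R4 ← R4 − 1·R2.
R3 ← R3 / (191).
R1 ← R1 − 18·R3.
R2 ← R2 − 28·R3.
R4 ← R4 + 27·R3.
R4 ← R4 / (-182/191).
R1 ← R1 + 6/191·R4.
R2 ← R2 − 309/191·R4.
R3 ← R3 − 64/191·R4.
Reading off the reduced rows gives m = 3, n = -3, p = 6, q = -2.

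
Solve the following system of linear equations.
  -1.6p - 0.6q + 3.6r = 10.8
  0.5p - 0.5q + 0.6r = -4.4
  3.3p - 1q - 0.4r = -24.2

Row-reduce the augmented matrix:
R1 ← R1 / (-8/5).
R2 ← R2 − 1/2·R1.
R3 ← R3 − 33/10·R1.
R2 ← R2 / (-11/16).
R1 ← R1 − 3/8·R2.
R3 ← R3 + 179/80·R2.
R3 ← R3 / (388/275).
R1 ← R1 + 72/55·R3.
R2 ← R2 + 138/55·R3.
Reading off the reduced rows gives p = -6, q = 4, r = 1.

p = -6, q = 4, r = 1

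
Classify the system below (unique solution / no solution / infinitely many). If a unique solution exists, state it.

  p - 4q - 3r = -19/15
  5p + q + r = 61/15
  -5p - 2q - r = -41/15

p = 3/5, q = -4/3, r = 12/5

Row-reduce the augmented matrix:
R2 ← R2 − 5·R1.
R3 ← R3 + 5·R1.
R2 ← R2 / (21).
R1 ← R1 + 4·R2.
R3 ← R3 + 22·R2.
R3 ← R3 / (16/21).
R1 ← R1 − 1/21·R3.
R2 ← R2 − 16/21·R3.
Reading off the reduced rows gives p = 3/5, q = -4/3, r = 12/5.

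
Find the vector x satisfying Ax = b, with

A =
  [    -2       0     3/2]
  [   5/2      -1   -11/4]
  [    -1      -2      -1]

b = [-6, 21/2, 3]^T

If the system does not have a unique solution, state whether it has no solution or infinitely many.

infinitely many solutions

Row-reduce:
R1 ← R1 / (-2).
R2 ← R2 − 5/2·R1.
R3 ← R3 + 1·R1.
R2 ← R2 / (-1).
R3 ← R3 + 2·R2.
Rank is 2 with 3 unknowns, leaving x_3 free.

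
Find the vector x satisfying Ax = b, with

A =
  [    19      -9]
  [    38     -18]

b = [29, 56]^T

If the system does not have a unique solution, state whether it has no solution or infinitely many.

no solution

Row-reduce:
R1 ← R1 / (19).
R2 ← R2 − 38·R1.
Row 2 reduces to 0 = -2, a contradiction. The system is inconsistent.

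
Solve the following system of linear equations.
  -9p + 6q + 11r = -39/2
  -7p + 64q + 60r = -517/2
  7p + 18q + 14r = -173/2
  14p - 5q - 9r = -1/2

Row-reduce the augmented matrix:
R1 ← R1 / (-9).
R2 ← R2 + 7·R1.
R3 ← R3 − 7·R1.
R4 ← R4 − 14·R1.
R2 ← R2 / (178/3).
R1 ← R1 + 2/3·R2.
R3 ← R3 − 68/3·R2.
R4 ← R4 − 13/3·R2.
R3 ← R3 / (775/267).
R1 ← R1 + 172/267·R3.
R2 ← R2 − 463/534·R3.
R4 ← R4 − 775/178·R3.
R4 reduces to 0 = 0, so the extra equation is consistent.
Reading off the reduced rows gives p = -5/2, q = -3/2, r = -3.

p = -5/2, q = -3/2, r = -3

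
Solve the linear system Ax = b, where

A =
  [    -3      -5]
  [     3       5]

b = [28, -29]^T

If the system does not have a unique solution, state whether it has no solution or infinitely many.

no solution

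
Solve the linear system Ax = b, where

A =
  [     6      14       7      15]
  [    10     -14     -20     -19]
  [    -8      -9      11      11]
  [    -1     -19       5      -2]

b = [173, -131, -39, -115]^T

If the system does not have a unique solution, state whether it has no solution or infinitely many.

Row-reduce the augmented matrix:
R1 ← R1 / (6).
R2 ← R2 − 10·R1.
R3 ← R3 + 8·R1.
R4 ← R4 + 1·R1.
R2 ← R2 / (-112/3).
R1 ← R1 − 7/3·R2.
R3 ← R3 − 29/3·R2.
R4 ← R4 + 50/3·R2.
R3 ← R3 / (1359/112).
R1 ← R1 + 13/16·R3.
R2 ← R2 − 95/112·R3.
R4 ← R4 − 1137/56·R3.
R4 ← R4 / (-3825/302).
R1 ← R1 − 321/302·R4.
R2 ← R2 + 29/151·R4.
R3 ← R3 − 244/151·R4.
Reading off the reduced rows gives x_1 = 5, x_2 = 6, x_3 = 2, x_4 = 3.

x_1 = 5, x_2 = 6, x_3 = 2, x_4 = 3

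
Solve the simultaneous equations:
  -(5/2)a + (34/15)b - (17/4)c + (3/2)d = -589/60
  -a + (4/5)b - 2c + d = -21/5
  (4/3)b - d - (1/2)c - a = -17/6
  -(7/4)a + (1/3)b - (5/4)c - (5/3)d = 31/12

infinitely many solutions

Row-reduce:
R1 ← R1 / (-5/2).
R2 ← R2 + 1·R1.
R3 ← R3 + 1·R1.
R4 ← R4 + 7/4·R1.
R2 ← R2 / (-8/75).
R1 ← R1 + 68/75·R2.
R3 ← R3 − 32/75·R2.
R4 ← R4 + 94/75·R2.
Swap R3 and R4.
R3 ← R3 / (21/4).
R1 ← R1 − 17/4·R3.
R2 ← R2 − 45/16·R3.
Rank is 3 with 4 unknowns, leaving d free.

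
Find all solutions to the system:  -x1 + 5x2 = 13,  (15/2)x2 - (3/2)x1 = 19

Row-reduce:
R1 ← R1 / (-1).
R2 ← R2 + 3/2·R1.
Row 2 reduces to 0 = -1/2, a contradiction. The system is inconsistent.

no solution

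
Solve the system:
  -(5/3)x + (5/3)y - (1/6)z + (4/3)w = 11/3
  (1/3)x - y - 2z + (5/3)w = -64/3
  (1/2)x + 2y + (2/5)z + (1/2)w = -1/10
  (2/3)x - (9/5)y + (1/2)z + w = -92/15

Row-reduce the augmented matrix:
R1 ← R1 / (-5/3).
R2 ← R2 − 1/3·R1.
R3 ← R3 − 1/2·R1.
R4 ← R4 − 2/3·R1.
R2 ← R2 / (-2/3).
R1 ← R1 + 1·R2.
R3 ← R3 − 5/2·R2.
R4 ← R4 + 17/15·R2.
R3 ← R3 / (-291/40).
R1 ← R1 − 63/20·R3.
R2 ← R2 − 61/20·R3.
R4 ← R4 − 389/100·R3.
R4 ← R4 / (6316/2425).
R1 ← R1 + 83/485·R4.
R2 ← R2 − 752/1455·R4.
R3 ← R3 + 326/291·R4.
Reading off the reduced rows gives x = -5, y = 1, z = 6, w = -4.

x = -5, y = 1, z = 6, w = -4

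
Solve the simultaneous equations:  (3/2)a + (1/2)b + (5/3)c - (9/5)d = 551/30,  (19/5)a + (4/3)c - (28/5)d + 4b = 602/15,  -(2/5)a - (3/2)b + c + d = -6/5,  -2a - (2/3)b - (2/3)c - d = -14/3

no solution

Row-reduce:
R1 ← R1 / (3/2).
R2 ← R2 − 19/5·R1.
R3 ← R3 + 2/5·R1.
R4 ← R4 + 2·R1.
R2 ← R2 / (41/15).
R1 ← R1 − 1/3·R2.
R3 ← R3 + 41/30·R2.
Swap R3 and R4.
R3 ← R3 / (14/9).
R1 ← R1 − 60/41·R3.
R2 ← R2 + 130/123·R3.
Row 4 reduces to 0 = 1/2, a contradiction. The system is inconsistent.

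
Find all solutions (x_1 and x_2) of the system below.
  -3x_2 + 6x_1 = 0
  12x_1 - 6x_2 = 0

infinitely many solutions

Row-reduce:
R1 ← R1 / (6).
R2 ← R2 − 12·R1.
Rank is 1 with 2 unknowns, leaving x_2 free.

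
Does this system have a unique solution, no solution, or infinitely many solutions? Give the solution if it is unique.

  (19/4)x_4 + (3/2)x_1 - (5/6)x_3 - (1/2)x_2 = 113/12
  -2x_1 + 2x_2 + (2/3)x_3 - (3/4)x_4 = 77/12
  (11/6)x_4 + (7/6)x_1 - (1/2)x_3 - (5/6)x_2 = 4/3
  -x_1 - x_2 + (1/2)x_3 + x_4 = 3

Row-reduce:
R1 ← R1 / (3/2).
R2 ← R2 + 2·R1.
R3 ← R3 − 7/6·R1.
R4 ← R4 + 1·R1.
R2 ← R2 / (4/3).
R1 ← R1 + 1/3·R2.
R3 ← R3 + 4/9·R2.
R4 ← R4 + 4/3·R2.
Swap R3 and R4.
R3 ← R3 / (-1/2).
R1 ← R1 + 2/3·R3.
R2 ← R2 + 1/3·R3.
Row 4 reduces to 0 = 1/3, a contradiction. The system is inconsistent.

no solution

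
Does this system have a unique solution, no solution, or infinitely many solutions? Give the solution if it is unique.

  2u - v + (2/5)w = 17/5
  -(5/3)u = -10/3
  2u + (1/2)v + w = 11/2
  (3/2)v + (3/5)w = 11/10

Row-reduce:
R1 ← R1 / (2).
R2 ← R2 + 5/3·R1.
R3 ← R3 − 2·R1.
R2 ← R2 / (-5/6).
R1 ← R1 + 1/2·R2.
R3 ← R3 − 3/2·R2.
R4 ← R4 − 3/2·R2.
R3 ← R3 / (6/5).
R2 ← R2 + 2/5·R3.
R4 ← R4 − 6/5·R3.
Row 4 reduces to 0 = -1, a contradiction. The system is inconsistent.

no solution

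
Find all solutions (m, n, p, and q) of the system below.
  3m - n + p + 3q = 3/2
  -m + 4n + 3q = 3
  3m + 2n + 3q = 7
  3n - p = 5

no solution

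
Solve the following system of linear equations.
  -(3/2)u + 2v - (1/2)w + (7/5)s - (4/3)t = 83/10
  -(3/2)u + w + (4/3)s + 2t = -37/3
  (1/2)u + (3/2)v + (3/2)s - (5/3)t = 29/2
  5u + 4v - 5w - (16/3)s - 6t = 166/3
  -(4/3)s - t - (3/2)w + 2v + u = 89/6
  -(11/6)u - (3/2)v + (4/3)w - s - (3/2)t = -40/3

no solution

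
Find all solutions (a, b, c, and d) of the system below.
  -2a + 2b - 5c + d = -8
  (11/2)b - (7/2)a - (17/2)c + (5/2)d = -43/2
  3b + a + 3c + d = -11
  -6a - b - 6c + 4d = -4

infinitely many solutions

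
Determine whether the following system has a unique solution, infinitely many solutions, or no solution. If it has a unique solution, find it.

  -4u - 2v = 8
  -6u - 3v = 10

no solution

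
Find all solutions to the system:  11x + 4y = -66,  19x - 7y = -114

Row-reduce the augmented matrix:
R1 ← R1 / (11).
R2 ← R2 − 19·R1.
R2 ← R2 / (-153/11).
R1 ← R1 − 4/11·R2.
Reading off the reduced rows gives x = -6, y = 0.

x = -6, y = 0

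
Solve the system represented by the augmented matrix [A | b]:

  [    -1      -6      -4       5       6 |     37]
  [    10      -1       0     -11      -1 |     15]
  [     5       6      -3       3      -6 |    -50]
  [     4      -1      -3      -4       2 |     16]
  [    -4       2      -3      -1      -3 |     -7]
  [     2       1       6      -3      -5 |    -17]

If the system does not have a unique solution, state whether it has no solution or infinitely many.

Row-reduce the augmented matrix:
R1 ← R1 / (-1).
R2 ← R2 − 10·R1.
R3 ← R3 − 5·R1.
R4 ← R4 − 4·R1.
R5 ← R5 + 4·R1.
R6 ← R6 − 2·R1.
R2 ← R2 / (-61).
R1 ← R1 − 6·R2.
R3 ← R3 + 24·R2.
R4 ← R4 + 25·R2.
R5 ← R5 − 26·R2.
R6 ← R6 + 11·R2.
R3 ← R3 / (-443/61).
R1 ← R1 − 4/61·R3.
R2 ← R2 − 40/61·R3.
R4 ← R4 + 159/61·R3.
R5 ← R5 + 247/61·R3.
R6 ← R6 − 318/61·R3.
R4 ← R4 / (-2005/443).
R1 ← R1 + 465/443·R4.
R2 ← R2 − 223/443·R4.
R3 ← R3 + 772/443·R4.
R5 ← R5 + 5065/443·R4.
R6 ← R6 − 4010/443·R4.
R5 ← R5 / (-2476/401).
R1 ← R1 + 219/401·R5.
R2 ← R2 + 1454/2005·R5.
R3 ← R3 + 1404/2005·R5.
R4 ← R4 + 681/2005·R5.
R6 reduces to 0 = 0, so the extra equation is consistent.
Reading off the reduced rows gives x_1 = -1, x_2 = -5, x_3 = -1, x_4 = -2, x_5 = 2.

x_1 = -1, x_2 = -5, x_3 = -1, x_4 = -2, x_5 = 2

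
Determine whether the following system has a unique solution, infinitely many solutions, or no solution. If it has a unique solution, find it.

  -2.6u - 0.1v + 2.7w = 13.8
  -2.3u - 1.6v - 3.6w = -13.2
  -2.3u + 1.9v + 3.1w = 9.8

Row-reduce the augmented matrix:
R1 ← R1 / (-13/5).
R2 ← R2 + 23/10·R1.
R3 ← R3 + 23/10·R1.
R2 ← R2 / (-393/260).
R1 ← R1 − 1/26·R2.
R3 ← R3 − 517/260·R2.
R3 ← R3 / (-4694/655).
R1 ← R1 + 156/131·R3.
R2 ← R2 − 519/131·R3.
Reading off the reduced rows gives u = 0, v = -3, w = 5.

u = 0, v = -3, w = 5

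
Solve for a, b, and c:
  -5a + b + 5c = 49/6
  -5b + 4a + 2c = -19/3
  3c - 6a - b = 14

a = -5/2, b = -1, c = -2/3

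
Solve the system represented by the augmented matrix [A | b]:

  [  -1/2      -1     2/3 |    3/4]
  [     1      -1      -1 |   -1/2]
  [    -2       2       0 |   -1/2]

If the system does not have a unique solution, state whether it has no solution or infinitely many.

x_1 = 0, x_2 = -1/4, x_3 = 3/4

Row-reduce the augmented matrix:
R1 ← R1 / (-1/2).
R2 ← R2 − 1·R1.
R3 ← R3 + 2·R1.
R2 ← R2 / (-3).
R1 ← R1 − 2·R2.
R3 ← R3 − 6·R2.
R3 ← R3 / (-2).
R1 ← R1 + 10/9·R3.
R2 ← R2 + 1/9·R3.
Reading off the reduced rows gives x_1 = 0, x_2 = -1/4, x_3 = 3/4.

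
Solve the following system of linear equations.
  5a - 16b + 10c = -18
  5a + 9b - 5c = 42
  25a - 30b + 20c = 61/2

no solution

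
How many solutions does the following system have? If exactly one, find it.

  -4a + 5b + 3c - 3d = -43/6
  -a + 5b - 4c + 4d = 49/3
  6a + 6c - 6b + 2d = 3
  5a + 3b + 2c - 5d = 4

a = 2, b = 5/3, c = -1/2, d = 2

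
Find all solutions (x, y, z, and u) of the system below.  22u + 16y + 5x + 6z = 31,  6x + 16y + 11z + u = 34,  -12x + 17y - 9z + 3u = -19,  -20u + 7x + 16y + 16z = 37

infinitely many solutions

Row-reduce:
R1 ← R1 / (5).
R2 ← R2 − 6·R1.
R3 ← R3 + 12·R1.
R4 ← R4 − 7·R1.
R2 ← R2 / (-16/5).
R1 ← R1 − 16/5·R2.
R3 ← R3 − 277/5·R2.
R4 ← R4 + 32/5·R2.
R3 ← R3 / (1139/16).
R1 ← R1 − 5·R3.
R2 ← R2 + 19/16·R3.
Rank is 3 with 4 unknowns, leaving u free.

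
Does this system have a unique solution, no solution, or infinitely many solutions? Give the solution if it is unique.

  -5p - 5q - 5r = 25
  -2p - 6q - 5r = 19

infinitely many solutions

Row-reduce:
R1 ← R1 / (-5).
R2 ← R2 + 2·R1.
R2 ← R2 / (-4).
R1 ← R1 − 1·R2.
Rank is 2 with 3 unknowns, leaving r free.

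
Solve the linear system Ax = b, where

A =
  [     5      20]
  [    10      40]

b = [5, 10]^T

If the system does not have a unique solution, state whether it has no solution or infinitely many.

infinitely many solutions

Row-reduce:
R1 ← R1 / (5).
R2 ← R2 − 10·R1.
Rank is 1 with 2 unknowns, leaving x_2 free.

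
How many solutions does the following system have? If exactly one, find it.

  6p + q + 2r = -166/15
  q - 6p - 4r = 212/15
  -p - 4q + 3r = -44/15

p = -1, q = -2/3, r = -11/5

Row-reduce the augmented matrix:
R1 ← R1 / (6).
R2 ← R2 + 6·R1.
R3 ← R3 + 1·R1.
R2 ← R2 / (2).
R1 ← R1 − 1/6·R2.
R3 ← R3 + 23/6·R2.
R3 ← R3 / (-1/2).
R1 ← R1 − 1/2·R3.
R2 ← R2 + 1·R3.
Reading off the reduced rows gives p = -1, q = -2/3, r = -11/5.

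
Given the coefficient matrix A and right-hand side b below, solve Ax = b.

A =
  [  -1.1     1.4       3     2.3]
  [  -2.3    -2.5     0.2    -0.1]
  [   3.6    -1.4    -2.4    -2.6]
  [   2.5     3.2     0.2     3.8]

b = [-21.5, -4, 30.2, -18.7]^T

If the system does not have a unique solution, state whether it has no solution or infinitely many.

Row-reduce the augmented matrix:
R1 ← R1 / (-11/10).
R2 ← R2 + 23/10·R1.
R3 ← R3 − 18/5·R1.
R4 ← R4 − 5/2·R1.
R2 ← R2 / (-597/110).
R1 ← R1 + 14/11·R2.
R3 ← R3 − 35/11·R2.
R4 ← R4 − 351/55·R2.
R3 ← R3 / (11516/2985).
R1 ← R1 + 778/597·R3.
R2 ← R2 − 668/597·R3.
R4 ← R4 + 122/995·R3.
R4 ← R4 / (9558/2879).
R1 ← R1 + 1425/5758·R4.
R2 ← R2 − 893/2879·R4.
R3 ← R3 − 6117/11516·R4.
Reading off the reduced rows gives x_1 = 3, x_2 = -1, x_3 = -1, x_4 = -6.

x_1 = 3, x_2 = -1, x_3 = -1, x_4 = -6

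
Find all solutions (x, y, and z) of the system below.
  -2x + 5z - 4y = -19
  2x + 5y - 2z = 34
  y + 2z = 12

x = 5, y = 6, z = 3

Row-reduce the augmented matrix:
R1 ← R1 / (-2).
R2 ← R2 − 2·R1.
R1 ← R1 − 2·R2.
R3 ← R3 − 1·R2.
R3 ← R3 / (-1).
R1 ← R1 + 17/2·R3.
R2 ← R2 − 3·R3.
Reading off the reduced rows gives x = 5, y = 6, z = 3.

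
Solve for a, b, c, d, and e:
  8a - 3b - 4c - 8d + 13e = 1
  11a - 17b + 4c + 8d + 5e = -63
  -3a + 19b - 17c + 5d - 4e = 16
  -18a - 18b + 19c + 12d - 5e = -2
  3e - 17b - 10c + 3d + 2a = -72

a = -2, b = 3, c = 2, d = -1, e = 2

Row-reduce the augmented matrix:
R1 ← R1 / (8).
R2 ← R2 − 11·R1.
R3 ← R3 + 3·R1.
R4 ← R4 + 18·R1.
R5 ← R5 − 2·R1.
R2 ← R2 / (-103/8).
R1 ← R1 + 3/8·R2.
R3 ← R3 − 143/8·R2.
R4 ← R4 + 99/4·R2.
R5 ← R5 + 65/4·R2.
R3 ← R3 / (-547/103).
R1 ← R1 + 80/103·R3.
R2 ← R2 + 76/103·R3.
R4 ← R4 + 851/103·R3.
R5 ← R5 + 2162/103·R3.
R4 ← R4 / (-47411/547).
R1 ← R1 + 3120/547·R4.
R2 ← R2 + 2964/547·R4.
R3 ← R3 + 2923/547·R4.
R5 ← R5 + 71737/547·R4.
R5 ← R5 / (-1468192/47411).
R1 ← R1 + 1746/3647·R5.
R2 ← R2 + 4941/3647·R5.
R3 ← R3 + 68767/47411·R5.
R4 ← R4 + 41270/47411·R5.
Reading off the reduced rows gives a = -2, b = 3, c = 2, d = -1, e = 2.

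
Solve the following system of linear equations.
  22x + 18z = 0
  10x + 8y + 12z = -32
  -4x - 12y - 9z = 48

Row-reduce:
R1 ← R1 / (22).
R2 ← R2 − 10·R1.
R3 ← R3 + 4·R1.
R2 ← R2 / (8).
R3 ← R3 + 12·R2.
Rank is 2 with 3 unknowns, leaving z free.

infinitely many solutions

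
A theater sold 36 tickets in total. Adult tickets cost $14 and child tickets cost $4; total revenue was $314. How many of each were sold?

Let a = adult tickets, c = child tickets.
  a + c = 36
  14a + 4c = 314
From equation 1: a = 36 − c.
Substitute into equation 2 and solve: c = 19.
Then a = 17.

adult tickets: 17, child tickets: 19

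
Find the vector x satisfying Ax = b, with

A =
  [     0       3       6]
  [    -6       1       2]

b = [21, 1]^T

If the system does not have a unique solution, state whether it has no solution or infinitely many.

infinitely many solutions

Row-reduce:
Swap R1 and R2.
R1 ← R1 / (-6).
R2 ← R2 / (3).
R1 ← R1 + 1/6·R2.
Rank is 2 with 3 unknowns, leaving x_3 free.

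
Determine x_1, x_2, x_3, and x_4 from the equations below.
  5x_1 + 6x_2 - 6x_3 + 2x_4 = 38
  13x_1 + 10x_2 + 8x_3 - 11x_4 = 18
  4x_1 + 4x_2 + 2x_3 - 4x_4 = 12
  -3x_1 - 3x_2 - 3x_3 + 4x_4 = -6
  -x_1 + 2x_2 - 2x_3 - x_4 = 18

x_1 = -2, x_2 = 6, x_3 = -2, x_4 = 0

Row-reduce the augmented matrix:
R1 ← R1 / (5).
R2 ← R2 − 13·R1.
R3 ← R3 − 4·R1.
R4 ← R4 + 3·R1.
R5 ← R5 + 1·R1.
R2 ← R2 / (-28/5).
R1 ← R1 − 6/5·R2.
R3 ← R3 + 4/5·R2.
R4 ← R4 − 3/5·R2.
R5 ← R5 − 16/5·R2.
R3 ← R3 / (24/7).
R1 ← R1 − 27/7·R3.
R2 ← R2 + 59/14·R3.
R4 ← R4 + 57/14·R3.
R5 ← R5 − 72/7·R3.
R4 ← R4 / (-7/16).
R1 ← R1 − 5/8·R4.
R2 ← R2 + 55/48·R4.
R3 ← R3 + 23/24·R4.
R5 reduces to 0 = 0, so the extra equation is consistent.
Reading off the reduced rows gives x_1 = -2, x_2 = 6, x_3 = -2, x_4 = 0.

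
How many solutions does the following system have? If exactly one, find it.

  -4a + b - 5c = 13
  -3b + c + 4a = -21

Row-reduce:
R1 ← R1 / (-4).
R2 ← R2 − 4·R1.
R2 ← R2 / (-2).
R1 ← R1 + 1/4·R2.
Rank is 2 with 3 unknowns, leaving c free.

infinitely many solutions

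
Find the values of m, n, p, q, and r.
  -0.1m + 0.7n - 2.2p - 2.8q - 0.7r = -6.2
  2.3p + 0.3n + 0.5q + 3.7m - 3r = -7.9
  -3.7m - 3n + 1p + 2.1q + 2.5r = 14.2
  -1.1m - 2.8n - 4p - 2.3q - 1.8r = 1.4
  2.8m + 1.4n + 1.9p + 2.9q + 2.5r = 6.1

m = 0, n = -2, p = -1, q = 2, r = 2

Row-reduce the augmented matrix:
R1 ← R1 / (-1/10).
R2 ← R2 − 37/10·R1.
R3 ← R3 + 37/10·R1.
R4 ← R4 + 11/10·R1.
R5 ← R5 − 14/5·R1.
R2 ← R2 / (131/5).
R1 ← R1 + 7·R2.
R3 ← R3 + 289/10·R2.
R4 ← R4 + 21/2·R2.
R5 ← R5 − 21·R2.
R3 ← R3 / (-12711/2620).
R1 ← R1 − 227/262·R3.
R2 ← R2 + 791/262·R3.
R4 ← R4 + 30131/2620·R3.
R5 ← R5 − 2424/655·R3.
R4 ← R4 / (78857/12711).
R1 ← R1 + 12443/12711·R4.
R2 ← R2 − 13457/12711·R4.
R3 ← R3 − 21025/12711·R4.
R5 ← R5 − 4305/4237·R4.
R5 ← R5 / (471745/157714).
R1 ← R1 + 739771/788570·R5.
R2 ← R2 − 492119/788570·R5.
R3 ← R3 − 5297/157714·R5.
R4 ← R4 − 325783/788570·R5.
Reading off the reduced rows gives m = 0, n = -2, p = -1, q = 2, r = 2.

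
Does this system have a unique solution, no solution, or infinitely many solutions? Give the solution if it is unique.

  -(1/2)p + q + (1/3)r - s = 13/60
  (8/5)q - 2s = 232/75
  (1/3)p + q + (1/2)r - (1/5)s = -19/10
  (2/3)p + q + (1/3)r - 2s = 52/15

Row-reduce the augmented matrix:
R1 ← R1 / (-1/2).
R3 ← R3 − 1/3·R1.
R4 ← R4 − 2/3·R1.
R2 ← R2 / (8/5).
R1 ← R1 + 2·R2.
R3 ← R3 − 5/3·R2.
R4 ← R4 − 7/3·R2.
R3 ← R3 / (13/18).
R1 ← R1 + 2/3·R3.
R4 ← R4 − 7/9·R3.
R4 ← R4 / (-449/260).
R1 ← R1 − 81/130·R4.
R2 ← R2 + 5/4·R4.
R3 ← R3 − 219/130·R4.
Reading off the reduced rows gives p = 1/2, q = -7/5, r = -12/5, s = -8/3.

p = 1/2, q = -7/5, r = -12/5, s = -8/3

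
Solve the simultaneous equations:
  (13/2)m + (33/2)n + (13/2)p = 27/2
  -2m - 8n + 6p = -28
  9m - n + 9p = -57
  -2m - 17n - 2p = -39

no solution

Row-reduce:
R1 ← R1 / (13/2).
R2 ← R2 + 2·R1.
R3 ← R3 − 9·R1.
R4 ← R4 + 2·R1.
R2 ← R2 / (-38/13).
R1 ← R1 − 33/13·R2.
R3 ← R3 + 310/13·R2.
R4 ← R4 + 155/13·R2.
R3 ← R3 / (-1240/19).
R1 ← R1 − 151/19·R3.
R2 ← R2 + 52/19·R3.
R4 ← R4 + 620/19·R3.
Row 4 reduces to 0 = 3, a contradiction. The system is inconsistent.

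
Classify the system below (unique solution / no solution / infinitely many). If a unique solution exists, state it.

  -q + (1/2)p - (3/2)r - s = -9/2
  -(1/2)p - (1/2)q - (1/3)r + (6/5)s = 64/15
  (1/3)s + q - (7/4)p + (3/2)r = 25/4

Row-reduce:
R1 ← R1 / (1/2).
R2 ← R2 + 1/2·R1.
R3 ← R3 + 7/4·R1.
R2 ← R2 / (-3/2).
R1 ← R1 + 2·R2.
R3 ← R3 + 5/2·R2.
R3 ← R3 / (-25/36).
R1 ← R1 + 5/9·R3.
R2 ← R2 − 11/9·R3.
Rank is 3 with 4 unknowns, leaving s free.

infinitely many solutions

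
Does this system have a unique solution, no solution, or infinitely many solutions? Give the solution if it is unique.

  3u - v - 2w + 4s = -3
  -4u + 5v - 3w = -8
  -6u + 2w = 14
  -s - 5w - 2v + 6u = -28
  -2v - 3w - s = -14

u = -1, v = 0, w = 4, s = 2

Row-reduce the augmented matrix:
R1 ← R1 / (3).
R2 ← R2 + 4·R1.
R3 ← R3 + 6·R1.
R4 ← R4 − 6·R1.
R2 ← R2 / (11/3).
R1 ← R1 + 1/3·R2.
R3 ← R3 + 2·R2.
R5 ← R5 + 2·R2.
R3 ← R3 / (-56/11).
R1 ← R1 + 13/11·R3.
R2 ← R2 + 17/11·R3.
R4 ← R4 + 1·R3.
R5 ← R5 + 67/11·R3.
R4 ← R4 / (-78/7).
R1 ← R1 + 5/7·R4.
R2 ← R2 + 13/7·R4.
R3 ← R3 + 15/7·R4.
R5 ← R5 + 78/7·R4.
R5 reduces to 0 = 0, so the extra equation is consistent.
Reading off the reduced rows gives u = -1, v = 0, w = 4, s = 2.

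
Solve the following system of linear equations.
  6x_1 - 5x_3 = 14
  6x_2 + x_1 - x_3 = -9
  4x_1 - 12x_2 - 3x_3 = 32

infinitely many solutions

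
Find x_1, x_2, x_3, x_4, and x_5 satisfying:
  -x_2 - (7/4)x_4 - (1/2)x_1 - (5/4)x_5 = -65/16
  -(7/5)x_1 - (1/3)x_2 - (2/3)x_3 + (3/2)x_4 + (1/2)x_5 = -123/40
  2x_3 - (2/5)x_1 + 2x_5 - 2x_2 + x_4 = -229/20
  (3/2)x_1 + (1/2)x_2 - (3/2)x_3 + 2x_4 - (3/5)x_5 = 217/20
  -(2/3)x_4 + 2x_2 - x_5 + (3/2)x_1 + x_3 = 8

x_1 = 3, x_2 = 5/2, x_3 = -2, x_4 = 3/4, x_5 = -1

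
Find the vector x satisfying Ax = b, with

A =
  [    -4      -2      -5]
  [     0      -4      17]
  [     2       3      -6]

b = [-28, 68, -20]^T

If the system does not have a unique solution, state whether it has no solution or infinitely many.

Row-reduce:
R1 ← R1 / (-4).
R3 ← R3 − 2·R1.
R2 ← R2 / (-4).
R1 ← R1 − 1/2·R2.
R3 ← R3 − 2·R2.
Rank is 2 with 3 unknowns, leaving x_3 free.

infinitely many solutions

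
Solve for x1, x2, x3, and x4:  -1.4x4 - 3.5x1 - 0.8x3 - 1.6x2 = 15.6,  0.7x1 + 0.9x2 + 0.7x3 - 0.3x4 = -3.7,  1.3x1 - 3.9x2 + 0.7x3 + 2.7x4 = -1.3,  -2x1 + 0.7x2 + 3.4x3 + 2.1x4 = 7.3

x1 = -4, x2 = -1, x3 = 0, x4 = 0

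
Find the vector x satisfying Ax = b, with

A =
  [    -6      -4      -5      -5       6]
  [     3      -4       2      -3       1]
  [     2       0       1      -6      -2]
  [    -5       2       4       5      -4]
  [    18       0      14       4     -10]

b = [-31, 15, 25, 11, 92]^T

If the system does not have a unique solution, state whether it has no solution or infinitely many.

Row-reduce:
R1 ← R1 / (-6).
R2 ← R2 − 3·R1.
R3 ← R3 − 2·R1.
R4 ← R4 + 5·R1.
R5 ← R5 − 18·R1.
R2 ← R2 / (-6).
R1 ← R1 − 2/3·R2.
R3 ← R3 + 4/3·R2.
R4 ← R4 − 16/3·R2.
R5 ← R5 + 12·R2.
R3 ← R3 / (-5/9).
R1 ← R1 − 7/9·R3.
R2 ← R2 − 1/12·R3.
R4 ← R4 − 139/18·R3.
R4 ← R4 / (-853/10).
R1 ← R1 + 44/5·R4.
R2 ← R2 + 1/20·R4.
R3 ← R3 − 58/5·R4.
Rank is 4 with 5 unknowns, leaving x_5 free.

infinitely many solutions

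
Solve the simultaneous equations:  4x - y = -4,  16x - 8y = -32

x = 0, y = 4

From equation 1: y = 4 + 4·x.
Substitute into equation 2 and solve: x = 0.
Then y = 4.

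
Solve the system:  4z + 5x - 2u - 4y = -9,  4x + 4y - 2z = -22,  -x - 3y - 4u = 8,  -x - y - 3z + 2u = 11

x = -3, y = -3, z = -1, u = 1

Row-reduce the augmented matrix:
R1 ← R1 / (5).
R2 ← R2 − 4·R1.
R3 ← R3 + 1·R1.
R4 ← R4 + 1·R1.
R2 ← R2 / (36/5).
R1 ← R1 + 4/5·R2.
R3 ← R3 + 19/5·R2.
R4 ← R4 + 9/5·R2.
R3 ← R3 / (-35/18).
R1 ← R1 − 2/9·R3.
R2 ← R2 + 13/18·R3.
R4 ← R4 + 7/2·R3.
R4 ← R4 / (42/5).
R1 ← R1 + 22/35·R4.
R2 ← R2 − 54/35·R4.
R3 ← R3 − 64/35·R4.
Reading off the reduced rows gives x = -3, y = -3, z = -1, u = 1.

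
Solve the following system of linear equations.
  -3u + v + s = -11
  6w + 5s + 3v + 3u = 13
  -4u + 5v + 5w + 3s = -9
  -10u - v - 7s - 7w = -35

infinitely many solutions

Row-reduce:
R1 ← R1 / (-3).
R2 ← R2 − 3·R1.
R3 ← R3 + 4·R1.
R4 ← R4 + 10·R1.
R2 ← R2 / (4).
R1 ← R1 + 1/3·R2.
R3 ← R3 − 11/3·R2.
R4 ← R4 + 13/3·R2.
R3 ← R3 / (-1/2).
R1 ← R1 − 1/2·R3.
R2 ← R2 − 3/2·R3.
R4 ← R4 + 1/2·R3.
Rank is 3 with 4 unknowns, leaving s free.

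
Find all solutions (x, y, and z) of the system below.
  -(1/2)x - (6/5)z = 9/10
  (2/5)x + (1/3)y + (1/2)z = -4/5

infinitely many solutions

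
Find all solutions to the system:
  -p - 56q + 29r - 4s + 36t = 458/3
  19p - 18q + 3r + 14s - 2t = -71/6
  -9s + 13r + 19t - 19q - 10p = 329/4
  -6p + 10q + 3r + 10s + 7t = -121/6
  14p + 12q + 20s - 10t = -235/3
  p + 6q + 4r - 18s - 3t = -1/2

Row-reduce the augmented matrix:
R1 ← R1 / (-1).
R2 ← R2 − 19·R1.
R3 ← R3 + 10·R1.
R4 ← R4 + 6·R1.
R5 ← R5 − 14·R1.
R6 ← R6 − 1·R1.
R2 ← R2 / (-1082).
R1 ← R1 − 56·R2.
R3 ← R3 − 541·R2.
R4 ← R4 − 346·R2.
R5 ← R5 + 772·R2.
R6 ← R6 + 50·R2.
Swap R3 and R4.
R3 ← R3 / (3331/541).
R1 ← R1 + 177/541·R3.
R2 ← R2 + 277/541·R3.
R5 ← R5 − 5802/541·R3.
R6 ← R6 − 4003/541·R3.
Swap R4 and R5.
R4 ← R4 / (-54800/3331).
R1 ← R1 − 5144/3331·R4.
R2 ← R2 − 4117/3331·R4.
R3 ← R3 − 7668/3331·R4.
R6 ← R6 + 120476/3331·R4.
Swap R5 and R6.
R5 ← R5 / (31177/3425).
R1 ← R1 + 3463/3425·R5.
R2 ← R2 + 6961/13700·R5.
R3 ← R3 − 1014/3425·R5.
R4 ← R4 − 7023/13700·R5.
R6 reduces to 0 = 0, so the extra equation is consistent.
Reading off the reduced rows gives p = -3, q = -11/4, r = 1, s = -2/3, t = -1.

p = -3, q = -11/4, r = 1, s = -2/3, t = -1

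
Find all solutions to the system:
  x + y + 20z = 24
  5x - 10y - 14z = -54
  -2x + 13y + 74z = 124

Row-reduce:
R2 ← R2 − 5·R1.
R3 ← R3 + 2·R1.
R2 ← R2 / (-15).
R1 ← R1 − 1·R2.
R3 ← R3 − 15·R2.
Row 3 reduces to 0 = -2, a contradiction. The system is inconsistent.

no solution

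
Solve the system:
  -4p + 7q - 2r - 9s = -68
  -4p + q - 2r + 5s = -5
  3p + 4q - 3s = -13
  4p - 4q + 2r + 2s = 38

no solution

Row-reduce:
R1 ← R1 / (-4).
R2 ← R2 + 4·R1.
R3 ← R3 − 3·R1.
R4 ← R4 − 4·R1.
R2 ← R2 / (-6).
R1 ← R1 + 7/4·R2.
R3 ← R3 − 37/4·R2.
R4 ← R4 − 3·R2.
R3 ← R3 / (-3/2).
R1 ← R1 − 1/2·R3.
Row 4 reduces to 0 = 3/2, a contradiction. The system is inconsistent.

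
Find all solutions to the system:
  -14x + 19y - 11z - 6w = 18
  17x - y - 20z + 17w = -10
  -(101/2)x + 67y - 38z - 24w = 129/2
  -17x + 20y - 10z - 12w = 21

Row-reduce:
R1 ← R1 / (-14).
R2 ← R2 − 17·R1.
R3 ← R3 + 101/2·R1.
R4 ← R4 + 17·R1.
R2 ← R2 / (309/14).
R1 ← R1 + 19/14·R2.
R3 ← R3 + 43/28·R2.
R4 ← R4 + 43/14·R2.
R3 ← R3 / (-397/618).
R1 ← R1 + 391/309·R3.
R2 ← R2 + 467/309·R3.
R4 ← R4 + 397/309·R3.
Rank is 3 with 4 unknowns, leaving w free.

infinitely many solutions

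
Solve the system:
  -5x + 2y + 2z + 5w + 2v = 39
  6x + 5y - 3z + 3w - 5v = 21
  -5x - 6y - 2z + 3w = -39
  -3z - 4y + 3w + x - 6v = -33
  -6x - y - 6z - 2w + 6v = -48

x = 0, y = 6, z = 6, w = 3, v = 0

Row-reduce the augmented matrix:
R1 ← R1 / (-5).
R2 ← R2 − 6·R1.
R3 ← R3 + 5·R1.
R4 ← R4 − 1·R1.
R5 ← R5 + 6·R1.
R2 ← R2 / (37/5).
R1 ← R1 + 2/5·R2.
R3 ← R3 + 8·R2.
R4 ← R4 + 18/5·R2.
R5 ← R5 + 17/5·R2.
R3 ← R3 / (-172/37).
R1 ← R1 + 16/37·R3.
R2 ← R2 + 3/37·R3.
R4 ← R4 + 107/37·R3.
R5 ← R5 + 321/37·R3.
R4 ← R4 / (307/86).
R1 ← R1 + 53/43·R4.
R2 ← R2 − 93/86·R4.
R3 ← R3 + 143/86·R4.
R5 ← R5 + 1573/86·R4.
R5 ← R5 / (-2596/307).
R1 ← R1 + 439/307·R5.
R2 ← R2 − 278/307·R5.
R3 ← R3 + 236/307·R5.
R4 ← R4 + 333/307·R5.
Reading off the reduced rows gives x = 0, y = 6, z = 6, w = 3, v = 0.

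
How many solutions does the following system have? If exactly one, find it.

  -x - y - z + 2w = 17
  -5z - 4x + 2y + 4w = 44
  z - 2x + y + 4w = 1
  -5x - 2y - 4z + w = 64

x = -6, y = -5, z = -6, w = 0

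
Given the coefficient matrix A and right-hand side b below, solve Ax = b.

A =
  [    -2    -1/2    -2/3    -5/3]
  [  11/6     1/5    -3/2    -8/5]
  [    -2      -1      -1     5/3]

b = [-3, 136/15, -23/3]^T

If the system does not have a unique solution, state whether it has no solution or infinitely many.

infinitely many solutions

Row-reduce:
R1 ← R1 / (-2).
R2 ← R2 − 11/6·R1.
R3 ← R3 + 2·R1.
R2 ← R2 / (-31/120).
R1 ← R1 − 1/4·R2.
R3 ← R3 + 1/2·R2.
R3 ← R3 / (349/93).
R1 ← R1 + 53/31·R3.
R2 ← R2 − 760/93·R3.
Rank is 3 with 4 unknowns, leaving x_4 free.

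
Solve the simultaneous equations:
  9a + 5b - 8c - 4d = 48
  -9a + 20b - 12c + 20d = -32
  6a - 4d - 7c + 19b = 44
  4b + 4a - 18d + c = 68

a = 0, b = 0, c = -4, d = -4

Row-reduce the augmented matrix:
R1 ← R1 / (9).
R2 ← R2 + 9·R1.
R3 ← R3 − 6·R1.
R4 ← R4 − 4·R1.
R2 ← R2 / (25).
R1 ← R1 − 5/9·R2.
R3 ← R3 − 47/3·R2.
R4 ← R4 − 16/9·R2.
R3 ← R3 / (163/15).
R1 ← R1 + 4/9·R3.
R2 ← R2 + 4/5·R3.
R4 ← R4 − 269/45·R3.
R4 ← R4 / (-27166/2445).
R1 ← R1 + 3092/2445·R4.
R2 ← R2 + 32/163·R4.
R3 ← R3 + 852/815·R4.
Reading off the reduced rows gives a = 0, b = 0, c = -4, d = -4.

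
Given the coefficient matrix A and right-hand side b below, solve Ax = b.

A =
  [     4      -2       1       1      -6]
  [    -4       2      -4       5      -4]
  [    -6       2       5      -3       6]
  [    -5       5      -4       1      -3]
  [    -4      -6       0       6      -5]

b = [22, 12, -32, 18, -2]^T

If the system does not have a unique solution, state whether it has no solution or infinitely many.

Row-reduce the augmented matrix:
R1 ← R1 / (4).
R2 ← R2 + 4·R1.
R3 ← R3 + 6·R1.
R4 ← R4 + 5·R1.
R5 ← R5 + 4·R1.
Swap R2 and R3.
R2 ← R2 / (-1).
R1 ← R1 + 1/2·R2.
R4 ← R4 − 5/2·R2.
R5 ← R5 + 8·R2.
R3 ← R3 / (-3).
R1 ← R1 + 3·R3.
R2 ← R2 + 13/2·R3.
R4 ← R4 − 27/2·R3.
R5 ← R5 + 51·R3.
R4 ← R4 / (51/2).
R1 ← R1 + 5·R4.
R2 ← R2 + 23/2·R4.
R3 ← R3 + 2·R4.
R5 ← R5 + 83·R4.
R5 ← R5 / (-375/17).
R1 ← R1 + 40/17·R5.
R2 ← R2 + 191/51·R5.
R3 ← R3 + 82/51·R5.
R4 ← R4 + 42/17·R5.
Reading off the reduced rows gives x_1 = 1, x_2 = 1, x_3 = -2, x_4 = -2, x_5 = -4.

x_1 = 1, x_2 = 1, x_3 = -2, x_4 = -2, x_5 = -4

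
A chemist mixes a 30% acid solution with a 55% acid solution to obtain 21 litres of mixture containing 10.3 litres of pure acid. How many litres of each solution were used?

litres of solution A: 5, litres of solution B: 16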